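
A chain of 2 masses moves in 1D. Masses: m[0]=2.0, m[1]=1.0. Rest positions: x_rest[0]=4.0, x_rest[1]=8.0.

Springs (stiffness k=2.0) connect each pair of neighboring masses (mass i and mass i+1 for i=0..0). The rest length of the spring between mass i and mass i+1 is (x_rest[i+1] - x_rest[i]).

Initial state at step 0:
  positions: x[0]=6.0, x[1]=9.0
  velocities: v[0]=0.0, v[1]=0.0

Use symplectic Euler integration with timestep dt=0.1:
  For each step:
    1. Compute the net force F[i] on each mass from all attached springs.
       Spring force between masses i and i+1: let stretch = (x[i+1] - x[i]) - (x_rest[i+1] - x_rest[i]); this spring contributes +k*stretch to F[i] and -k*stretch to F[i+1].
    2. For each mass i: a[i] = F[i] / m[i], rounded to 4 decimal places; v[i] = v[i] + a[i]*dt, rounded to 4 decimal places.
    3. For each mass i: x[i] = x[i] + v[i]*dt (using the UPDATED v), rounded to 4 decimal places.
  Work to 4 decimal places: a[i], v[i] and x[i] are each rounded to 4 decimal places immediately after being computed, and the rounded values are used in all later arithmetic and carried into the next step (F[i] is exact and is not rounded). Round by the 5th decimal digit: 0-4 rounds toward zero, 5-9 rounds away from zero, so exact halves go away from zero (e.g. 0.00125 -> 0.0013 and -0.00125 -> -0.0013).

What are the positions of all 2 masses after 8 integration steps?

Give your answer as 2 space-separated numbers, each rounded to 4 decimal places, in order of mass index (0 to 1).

Answer: 5.6989 9.6021

Derivation:
Step 0: x=[6.0000 9.0000] v=[0.0000 0.0000]
Step 1: x=[5.9900 9.0200] v=[-0.1000 0.2000]
Step 2: x=[5.9703 9.0594] v=[-0.1970 0.3940]
Step 3: x=[5.9415 9.1170] v=[-0.2881 0.5762]
Step 4: x=[5.9044 9.1911] v=[-0.3706 0.7411]
Step 5: x=[5.8602 9.2795] v=[-0.4419 0.8838]
Step 6: x=[5.8102 9.3795] v=[-0.5000 0.9999]
Step 7: x=[5.7559 9.4881] v=[-0.5431 1.0860]
Step 8: x=[5.6989 9.6021] v=[-0.5699 1.1396]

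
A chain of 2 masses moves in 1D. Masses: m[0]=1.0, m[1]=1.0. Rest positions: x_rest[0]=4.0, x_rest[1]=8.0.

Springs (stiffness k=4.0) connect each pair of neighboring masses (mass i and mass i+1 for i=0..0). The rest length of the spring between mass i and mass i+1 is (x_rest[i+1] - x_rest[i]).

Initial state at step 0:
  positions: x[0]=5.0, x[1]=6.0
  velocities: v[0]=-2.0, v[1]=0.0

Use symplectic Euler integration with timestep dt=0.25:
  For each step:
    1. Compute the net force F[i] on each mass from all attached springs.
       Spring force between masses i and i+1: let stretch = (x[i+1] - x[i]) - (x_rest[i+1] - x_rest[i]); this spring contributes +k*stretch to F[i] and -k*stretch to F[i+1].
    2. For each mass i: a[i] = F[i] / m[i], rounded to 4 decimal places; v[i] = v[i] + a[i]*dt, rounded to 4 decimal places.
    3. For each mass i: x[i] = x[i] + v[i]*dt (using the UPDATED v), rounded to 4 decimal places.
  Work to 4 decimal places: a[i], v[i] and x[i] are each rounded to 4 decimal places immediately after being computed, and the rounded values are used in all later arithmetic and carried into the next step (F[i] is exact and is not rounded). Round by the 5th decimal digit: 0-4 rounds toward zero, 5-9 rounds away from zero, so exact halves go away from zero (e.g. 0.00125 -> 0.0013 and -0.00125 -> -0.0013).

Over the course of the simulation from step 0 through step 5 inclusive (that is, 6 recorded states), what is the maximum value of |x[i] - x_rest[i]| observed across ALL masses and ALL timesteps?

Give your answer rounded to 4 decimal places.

Step 0: x=[5.0000 6.0000] v=[-2.0000 0.0000]
Step 1: x=[3.7500 6.7500] v=[-5.0000 3.0000]
Step 2: x=[2.2500 7.7500] v=[-6.0000 4.0000]
Step 3: x=[1.1250 8.3750] v=[-4.5000 2.5000]
Step 4: x=[0.8125 8.1875] v=[-1.2500 -0.7500]
Step 5: x=[1.3438 7.1563] v=[2.1250 -4.1250]
Max displacement = 3.1875

Answer: 3.1875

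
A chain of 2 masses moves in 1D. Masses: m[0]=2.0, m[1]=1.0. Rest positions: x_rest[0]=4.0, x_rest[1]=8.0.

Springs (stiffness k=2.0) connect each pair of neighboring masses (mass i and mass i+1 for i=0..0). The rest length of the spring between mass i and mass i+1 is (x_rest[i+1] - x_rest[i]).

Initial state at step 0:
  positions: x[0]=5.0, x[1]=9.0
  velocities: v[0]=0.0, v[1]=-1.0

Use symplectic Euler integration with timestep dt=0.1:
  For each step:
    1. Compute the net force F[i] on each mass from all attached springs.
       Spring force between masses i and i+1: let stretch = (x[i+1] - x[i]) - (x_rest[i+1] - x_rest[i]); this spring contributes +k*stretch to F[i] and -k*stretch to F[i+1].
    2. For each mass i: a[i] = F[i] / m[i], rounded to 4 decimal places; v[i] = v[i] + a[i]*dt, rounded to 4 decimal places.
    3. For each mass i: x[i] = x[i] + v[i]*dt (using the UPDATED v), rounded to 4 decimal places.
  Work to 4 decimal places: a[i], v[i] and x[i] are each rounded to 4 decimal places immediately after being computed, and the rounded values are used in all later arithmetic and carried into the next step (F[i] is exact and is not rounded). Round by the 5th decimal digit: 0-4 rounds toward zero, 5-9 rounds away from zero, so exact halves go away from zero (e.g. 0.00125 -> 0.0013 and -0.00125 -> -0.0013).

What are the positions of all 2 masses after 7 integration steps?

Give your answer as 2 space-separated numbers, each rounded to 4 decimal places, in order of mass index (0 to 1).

Step 0: x=[5.0000 9.0000] v=[0.0000 -1.0000]
Step 1: x=[5.0000 8.9000] v=[0.0000 -1.0000]
Step 2: x=[4.9990 8.8020] v=[-0.0100 -0.9800]
Step 3: x=[4.9960 8.7079] v=[-0.0297 -0.9406]
Step 4: x=[4.9902 8.6196] v=[-0.0585 -0.8830]
Step 5: x=[4.9806 8.5387] v=[-0.0956 -0.8089]
Step 6: x=[4.9666 8.4667] v=[-0.1398 -0.7205]
Step 7: x=[4.9476 8.4047] v=[-0.1898 -0.6205]

Answer: 4.9476 8.4047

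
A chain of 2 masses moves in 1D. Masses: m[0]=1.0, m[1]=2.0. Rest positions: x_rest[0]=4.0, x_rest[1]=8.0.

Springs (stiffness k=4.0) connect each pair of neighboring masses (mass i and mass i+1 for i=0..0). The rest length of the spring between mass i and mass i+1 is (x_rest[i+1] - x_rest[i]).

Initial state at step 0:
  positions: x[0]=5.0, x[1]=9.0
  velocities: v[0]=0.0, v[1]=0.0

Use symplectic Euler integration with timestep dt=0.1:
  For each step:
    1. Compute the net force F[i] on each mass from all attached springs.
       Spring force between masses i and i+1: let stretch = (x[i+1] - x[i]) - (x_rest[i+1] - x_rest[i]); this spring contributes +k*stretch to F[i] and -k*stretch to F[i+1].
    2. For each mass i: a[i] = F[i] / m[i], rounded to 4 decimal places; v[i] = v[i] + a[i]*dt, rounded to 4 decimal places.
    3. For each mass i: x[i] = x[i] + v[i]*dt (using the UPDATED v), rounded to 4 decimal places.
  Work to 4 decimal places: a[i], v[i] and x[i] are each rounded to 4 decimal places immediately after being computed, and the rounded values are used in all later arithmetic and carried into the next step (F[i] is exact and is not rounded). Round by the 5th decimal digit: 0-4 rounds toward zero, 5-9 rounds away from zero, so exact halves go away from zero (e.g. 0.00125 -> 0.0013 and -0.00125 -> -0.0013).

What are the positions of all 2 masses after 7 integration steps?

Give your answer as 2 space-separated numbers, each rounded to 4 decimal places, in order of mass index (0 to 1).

Answer: 5.0000 9.0000

Derivation:
Step 0: x=[5.0000 9.0000] v=[0.0000 0.0000]
Step 1: x=[5.0000 9.0000] v=[0.0000 0.0000]
Step 2: x=[5.0000 9.0000] v=[0.0000 0.0000]
Step 3: x=[5.0000 9.0000] v=[0.0000 0.0000]
Step 4: x=[5.0000 9.0000] v=[0.0000 0.0000]
Step 5: x=[5.0000 9.0000] v=[0.0000 0.0000]
Step 6: x=[5.0000 9.0000] v=[0.0000 0.0000]
Step 7: x=[5.0000 9.0000] v=[0.0000 0.0000]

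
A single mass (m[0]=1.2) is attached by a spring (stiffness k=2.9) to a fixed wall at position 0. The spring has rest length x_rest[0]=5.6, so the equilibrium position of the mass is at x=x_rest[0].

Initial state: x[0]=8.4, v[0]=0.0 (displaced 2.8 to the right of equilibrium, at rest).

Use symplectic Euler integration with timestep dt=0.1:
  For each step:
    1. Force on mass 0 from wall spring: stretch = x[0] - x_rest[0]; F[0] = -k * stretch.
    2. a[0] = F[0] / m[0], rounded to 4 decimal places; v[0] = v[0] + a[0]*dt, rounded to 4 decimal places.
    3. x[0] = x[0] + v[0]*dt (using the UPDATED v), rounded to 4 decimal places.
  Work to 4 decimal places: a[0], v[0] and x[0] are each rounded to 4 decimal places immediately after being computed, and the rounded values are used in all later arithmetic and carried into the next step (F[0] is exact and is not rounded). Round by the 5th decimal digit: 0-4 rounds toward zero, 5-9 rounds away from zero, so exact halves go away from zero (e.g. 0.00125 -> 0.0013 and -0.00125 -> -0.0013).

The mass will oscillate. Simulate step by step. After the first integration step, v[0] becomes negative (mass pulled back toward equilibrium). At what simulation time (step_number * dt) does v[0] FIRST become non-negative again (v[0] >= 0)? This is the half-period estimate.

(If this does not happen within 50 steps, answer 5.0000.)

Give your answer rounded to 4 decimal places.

Answer: 2.1000

Derivation:
Step 0: x=[8.4000] v=[0.0000]
Step 1: x=[8.3323] v=[-0.6767]
Step 2: x=[8.1986] v=[-1.3370]
Step 3: x=[8.0021] v=[-1.9650]
Step 4: x=[7.7476] v=[-2.5455]
Step 5: x=[7.4412] v=[-3.0645]
Step 6: x=[7.0903] v=[-3.5095]
Step 7: x=[6.7033] v=[-3.8697]
Step 8: x=[6.2897] v=[-4.1363]
Step 9: x=[5.8594] v=[-4.3030]
Step 10: x=[5.4228] v=[-4.3657]
Step 11: x=[4.9905] v=[-4.3229]
Step 12: x=[4.5729] v=[-4.1756]
Step 13: x=[4.1802] v=[-3.9274]
Step 14: x=[3.8218] v=[-3.5843]
Step 15: x=[3.5063] v=[-3.1546]
Step 16: x=[3.2414] v=[-2.6486]
Step 17: x=[3.0335] v=[-2.0786]
Step 18: x=[2.8877] v=[-1.4584]
Step 19: x=[2.8074] v=[-0.8029]
Step 20: x=[2.7946] v=[-0.1280]
Step 21: x=[2.8496] v=[0.5500]
First v>=0 after going negative at step 21, time=2.1000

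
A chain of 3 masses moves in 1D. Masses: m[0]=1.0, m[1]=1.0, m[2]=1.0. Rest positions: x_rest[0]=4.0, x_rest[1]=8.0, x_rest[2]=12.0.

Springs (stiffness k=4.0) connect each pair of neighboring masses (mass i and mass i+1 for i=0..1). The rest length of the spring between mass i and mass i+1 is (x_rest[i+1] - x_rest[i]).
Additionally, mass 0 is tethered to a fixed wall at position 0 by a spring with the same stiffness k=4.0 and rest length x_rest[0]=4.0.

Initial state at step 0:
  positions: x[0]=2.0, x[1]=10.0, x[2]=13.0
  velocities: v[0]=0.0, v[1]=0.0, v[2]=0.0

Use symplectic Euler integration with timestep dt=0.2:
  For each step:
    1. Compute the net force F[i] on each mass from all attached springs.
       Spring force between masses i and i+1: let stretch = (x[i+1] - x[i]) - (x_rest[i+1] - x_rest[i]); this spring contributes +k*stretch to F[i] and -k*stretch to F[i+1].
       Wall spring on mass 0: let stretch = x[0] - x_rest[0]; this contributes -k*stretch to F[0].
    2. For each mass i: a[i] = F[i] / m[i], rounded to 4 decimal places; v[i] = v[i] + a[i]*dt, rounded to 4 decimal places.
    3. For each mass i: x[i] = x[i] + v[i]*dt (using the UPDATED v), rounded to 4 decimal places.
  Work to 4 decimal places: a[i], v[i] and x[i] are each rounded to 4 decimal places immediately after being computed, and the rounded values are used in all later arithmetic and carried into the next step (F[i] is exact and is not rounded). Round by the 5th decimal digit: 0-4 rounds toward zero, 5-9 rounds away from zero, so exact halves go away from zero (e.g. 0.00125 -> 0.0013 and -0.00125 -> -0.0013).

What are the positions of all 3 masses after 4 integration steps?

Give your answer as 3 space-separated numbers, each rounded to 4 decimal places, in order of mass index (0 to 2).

Step 0: x=[2.0000 10.0000 13.0000] v=[0.0000 0.0000 0.0000]
Step 1: x=[2.9600 9.2000 13.1600] v=[4.8000 -4.0000 0.8000]
Step 2: x=[4.4448 8.0352 13.3264] v=[7.4240 -5.8240 0.8320]
Step 3: x=[5.7929 7.1425 13.2862] v=[6.7405 -4.4634 -0.2010]
Step 4: x=[6.4301 7.0169 12.9030] v=[3.1859 -0.6281 -1.9160]

Answer: 6.4301 7.0169 12.9030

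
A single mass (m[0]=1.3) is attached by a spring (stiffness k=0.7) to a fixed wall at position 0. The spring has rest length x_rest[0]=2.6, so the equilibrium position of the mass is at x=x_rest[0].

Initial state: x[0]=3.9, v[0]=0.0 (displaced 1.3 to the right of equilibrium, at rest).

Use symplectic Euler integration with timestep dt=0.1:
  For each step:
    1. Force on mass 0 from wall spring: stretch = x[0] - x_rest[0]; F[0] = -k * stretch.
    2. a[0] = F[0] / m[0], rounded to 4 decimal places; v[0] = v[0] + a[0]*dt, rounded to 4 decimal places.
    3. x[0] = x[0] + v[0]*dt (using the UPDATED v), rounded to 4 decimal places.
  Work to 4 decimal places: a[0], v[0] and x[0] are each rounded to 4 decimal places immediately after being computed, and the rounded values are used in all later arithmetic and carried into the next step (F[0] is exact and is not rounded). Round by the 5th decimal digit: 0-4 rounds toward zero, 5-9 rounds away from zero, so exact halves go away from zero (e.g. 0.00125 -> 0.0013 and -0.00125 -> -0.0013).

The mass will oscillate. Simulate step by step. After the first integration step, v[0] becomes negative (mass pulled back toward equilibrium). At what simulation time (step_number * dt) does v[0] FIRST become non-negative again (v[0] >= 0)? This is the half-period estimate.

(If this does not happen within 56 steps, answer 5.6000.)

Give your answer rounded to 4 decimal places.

Answer: 4.3000

Derivation:
Step 0: x=[3.9000] v=[0.0000]
Step 1: x=[3.8930] v=[-0.0700]
Step 2: x=[3.8790] v=[-0.1396]
Step 3: x=[3.8582] v=[-0.2085]
Step 4: x=[3.8306] v=[-0.2763]
Step 5: x=[3.7963] v=[-0.3426]
Step 6: x=[3.7556] v=[-0.4070]
Step 7: x=[3.7087] v=[-0.4692]
Step 8: x=[3.6558] v=[-0.5289]
Step 9: x=[3.5972] v=[-0.5858]
Step 10: x=[3.5333] v=[-0.6395]
Step 11: x=[3.4643] v=[-0.6898]
Step 12: x=[3.3907] v=[-0.7363]
Step 13: x=[3.3128] v=[-0.7789]
Step 14: x=[3.2311] v=[-0.8173]
Step 15: x=[3.1460] v=[-0.8513]
Step 16: x=[3.0579] v=[-0.8807]
Step 17: x=[2.9674] v=[-0.9054]
Step 18: x=[2.8749] v=[-0.9252]
Step 19: x=[2.7809] v=[-0.9400]
Step 20: x=[2.6859] v=[-0.9497]
Step 21: x=[2.5905] v=[-0.9543]
Step 22: x=[2.4951] v=[-0.9538]
Step 23: x=[2.4003] v=[-0.9482]
Step 24: x=[2.3066] v=[-0.9375]
Step 25: x=[2.2144] v=[-0.9217]
Step 26: x=[2.1243] v=[-0.9009]
Step 27: x=[2.0368] v=[-0.8753]
Step 28: x=[1.9523] v=[-0.8450]
Step 29: x=[1.8713] v=[-0.8101]
Step 30: x=[1.7942] v=[-0.7709]
Step 31: x=[1.7215] v=[-0.7275]
Step 32: x=[1.6535] v=[-0.6802]
Step 33: x=[1.5906] v=[-0.6292]
Step 34: x=[1.5331] v=[-0.5749]
Step 35: x=[1.4814] v=[-0.5175]
Step 36: x=[1.4357] v=[-0.4573]
Step 37: x=[1.3962] v=[-0.3946]
Step 38: x=[1.3632] v=[-0.3298]
Step 39: x=[1.3369] v=[-0.2632]
Step 40: x=[1.3174] v=[-0.1952]
Step 41: x=[1.3048] v=[-0.1261]
Step 42: x=[1.2992] v=[-0.0564]
Step 43: x=[1.3006] v=[0.0136]
First v>=0 after going negative at step 43, time=4.3000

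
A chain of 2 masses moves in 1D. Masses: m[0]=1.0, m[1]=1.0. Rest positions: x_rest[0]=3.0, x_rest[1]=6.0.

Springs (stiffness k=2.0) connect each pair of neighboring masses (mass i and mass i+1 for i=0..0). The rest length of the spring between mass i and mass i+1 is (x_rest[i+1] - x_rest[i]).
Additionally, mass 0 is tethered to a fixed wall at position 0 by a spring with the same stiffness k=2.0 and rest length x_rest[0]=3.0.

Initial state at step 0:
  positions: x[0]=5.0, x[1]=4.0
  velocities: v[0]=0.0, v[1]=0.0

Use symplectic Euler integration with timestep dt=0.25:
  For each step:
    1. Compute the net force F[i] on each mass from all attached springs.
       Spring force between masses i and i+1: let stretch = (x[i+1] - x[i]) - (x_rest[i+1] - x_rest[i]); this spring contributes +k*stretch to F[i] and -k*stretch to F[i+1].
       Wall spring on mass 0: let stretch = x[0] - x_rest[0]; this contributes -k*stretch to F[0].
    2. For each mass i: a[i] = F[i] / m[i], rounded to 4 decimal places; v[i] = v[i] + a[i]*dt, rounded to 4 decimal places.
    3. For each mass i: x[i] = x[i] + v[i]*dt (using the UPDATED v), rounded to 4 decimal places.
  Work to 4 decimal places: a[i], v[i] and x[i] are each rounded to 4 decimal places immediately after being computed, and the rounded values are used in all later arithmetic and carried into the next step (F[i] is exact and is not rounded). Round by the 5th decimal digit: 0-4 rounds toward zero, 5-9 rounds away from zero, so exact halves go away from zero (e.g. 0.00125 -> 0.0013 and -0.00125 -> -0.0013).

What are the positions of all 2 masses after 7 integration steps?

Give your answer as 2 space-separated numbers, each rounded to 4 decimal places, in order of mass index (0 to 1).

Answer: 2.1610 6.5734

Derivation:
Step 0: x=[5.0000 4.0000] v=[0.0000 0.0000]
Step 1: x=[4.2500 4.5000] v=[-3.0000 2.0000]
Step 2: x=[3.0000 5.3438] v=[-5.0000 3.3750]
Step 3: x=[1.6680 6.2696] v=[-5.3281 3.7031]
Step 4: x=[0.7027 6.9952] v=[-3.8613 2.9023]
Step 5: x=[0.4361 7.3092] v=[-1.0664 1.2561]
Step 6: x=[0.9741 7.1391] v=[2.1521 -0.6805]
Step 7: x=[2.1610 6.5734] v=[4.7476 -2.2630]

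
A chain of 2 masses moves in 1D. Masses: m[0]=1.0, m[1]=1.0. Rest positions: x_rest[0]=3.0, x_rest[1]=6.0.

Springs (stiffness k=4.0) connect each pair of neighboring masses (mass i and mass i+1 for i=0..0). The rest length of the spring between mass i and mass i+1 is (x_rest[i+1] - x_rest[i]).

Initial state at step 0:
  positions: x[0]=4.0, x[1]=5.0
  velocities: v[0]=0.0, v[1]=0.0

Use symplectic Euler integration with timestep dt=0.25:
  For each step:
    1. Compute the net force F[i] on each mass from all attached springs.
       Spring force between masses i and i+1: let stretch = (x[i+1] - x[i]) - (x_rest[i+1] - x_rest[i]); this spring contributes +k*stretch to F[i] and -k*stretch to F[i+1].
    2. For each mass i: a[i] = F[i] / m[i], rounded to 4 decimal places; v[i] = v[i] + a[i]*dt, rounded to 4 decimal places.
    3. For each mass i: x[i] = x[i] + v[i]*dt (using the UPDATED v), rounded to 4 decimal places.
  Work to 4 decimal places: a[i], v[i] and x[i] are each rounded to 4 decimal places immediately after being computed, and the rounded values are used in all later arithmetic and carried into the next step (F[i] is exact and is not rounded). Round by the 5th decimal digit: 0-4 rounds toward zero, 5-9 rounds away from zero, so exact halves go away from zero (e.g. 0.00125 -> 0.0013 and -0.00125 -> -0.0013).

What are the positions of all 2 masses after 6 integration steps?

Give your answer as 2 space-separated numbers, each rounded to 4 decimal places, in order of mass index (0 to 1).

Step 0: x=[4.0000 5.0000] v=[0.0000 0.0000]
Step 1: x=[3.5000 5.5000] v=[-2.0000 2.0000]
Step 2: x=[2.7500 6.2500] v=[-3.0000 3.0000]
Step 3: x=[2.1250 6.8750] v=[-2.5000 2.5000]
Step 4: x=[1.9375 7.0625] v=[-0.7500 0.7500]
Step 5: x=[2.2813 6.7188] v=[1.3750 -1.3750]
Step 6: x=[2.9844 6.0157] v=[2.8125 -2.8125]

Answer: 2.9844 6.0157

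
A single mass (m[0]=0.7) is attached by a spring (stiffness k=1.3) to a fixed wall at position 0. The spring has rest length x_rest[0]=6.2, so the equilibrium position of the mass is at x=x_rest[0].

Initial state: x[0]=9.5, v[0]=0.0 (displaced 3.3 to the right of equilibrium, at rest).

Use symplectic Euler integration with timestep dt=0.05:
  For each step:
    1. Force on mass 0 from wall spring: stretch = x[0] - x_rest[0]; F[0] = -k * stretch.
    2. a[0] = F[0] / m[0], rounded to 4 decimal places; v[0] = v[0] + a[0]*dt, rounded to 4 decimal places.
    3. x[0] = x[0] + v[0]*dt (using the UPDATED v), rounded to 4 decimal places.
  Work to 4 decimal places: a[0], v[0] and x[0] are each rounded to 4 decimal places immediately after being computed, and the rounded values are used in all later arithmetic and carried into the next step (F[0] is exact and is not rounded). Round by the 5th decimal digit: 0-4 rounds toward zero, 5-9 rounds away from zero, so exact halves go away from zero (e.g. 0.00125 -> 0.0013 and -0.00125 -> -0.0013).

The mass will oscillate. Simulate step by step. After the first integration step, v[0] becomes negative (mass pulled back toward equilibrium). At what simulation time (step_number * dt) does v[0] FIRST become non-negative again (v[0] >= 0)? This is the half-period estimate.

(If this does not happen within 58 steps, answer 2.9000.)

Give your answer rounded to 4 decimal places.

Answer: 2.3500

Derivation:
Step 0: x=[9.5000] v=[0.0000]
Step 1: x=[9.4847] v=[-0.3064]
Step 2: x=[9.4541] v=[-0.6114]
Step 3: x=[9.4084] v=[-0.9136]
Step 4: x=[9.3478] v=[-1.2115]
Step 5: x=[9.2726] v=[-1.5038]
Step 6: x=[9.1831] v=[-1.7891]
Step 7: x=[9.0798] v=[-2.0661]
Step 8: x=[8.9631] v=[-2.3335]
Step 9: x=[8.8336] v=[-2.5901]
Step 10: x=[8.6919] v=[-2.8347]
Step 11: x=[8.5386] v=[-3.0661]
Step 12: x=[8.3744] v=[-3.2833]
Step 13: x=[8.2001] v=[-3.4852]
Step 14: x=[8.0166] v=[-3.6709]
Step 15: x=[7.8246] v=[-3.8396]
Step 16: x=[7.6251] v=[-3.9905]
Step 17: x=[7.4190] v=[-4.1228]
Step 18: x=[7.2072] v=[-4.2360]
Step 19: x=[6.9907] v=[-4.3295]
Step 20: x=[6.7706] v=[-4.4029]
Step 21: x=[6.5478] v=[-4.4559]
Step 22: x=[6.3234] v=[-4.4882]
Step 23: x=[6.0984] v=[-4.4997]
Step 24: x=[5.8739] v=[-4.4903]
Step 25: x=[5.6509] v=[-4.4600]
Step 26: x=[5.4305] v=[-4.4090]
Step 27: x=[5.2136] v=[-4.3375]
Step 28: x=[5.0013] v=[-4.2459]
Step 29: x=[4.7946] v=[-4.1346]
Step 30: x=[4.5944] v=[-4.0041]
Step 31: x=[4.4017] v=[-3.8550]
Step 32: x=[4.2173] v=[-3.6880]
Step 33: x=[4.0421] v=[-3.5039]
Step 34: x=[3.8769] v=[-3.3035]
Step 35: x=[3.7225] v=[-3.0878]
Step 36: x=[3.5796] v=[-2.8577]
Step 37: x=[3.4489] v=[-2.6144]
Step 38: x=[3.3310] v=[-2.3589]
Step 39: x=[3.2264] v=[-2.0925]
Step 40: x=[3.1356] v=[-1.8164]
Step 41: x=[3.0590] v=[-1.5319]
Step 42: x=[2.9970] v=[-1.2402]
Step 43: x=[2.9499] v=[-0.9428]
Step 44: x=[2.9179] v=[-0.6410]
Step 45: x=[2.9011] v=[-0.3362]
Step 46: x=[2.8996] v=[-0.0299]
Step 47: x=[2.9134] v=[0.2766]
First v>=0 after going negative at step 47, time=2.3500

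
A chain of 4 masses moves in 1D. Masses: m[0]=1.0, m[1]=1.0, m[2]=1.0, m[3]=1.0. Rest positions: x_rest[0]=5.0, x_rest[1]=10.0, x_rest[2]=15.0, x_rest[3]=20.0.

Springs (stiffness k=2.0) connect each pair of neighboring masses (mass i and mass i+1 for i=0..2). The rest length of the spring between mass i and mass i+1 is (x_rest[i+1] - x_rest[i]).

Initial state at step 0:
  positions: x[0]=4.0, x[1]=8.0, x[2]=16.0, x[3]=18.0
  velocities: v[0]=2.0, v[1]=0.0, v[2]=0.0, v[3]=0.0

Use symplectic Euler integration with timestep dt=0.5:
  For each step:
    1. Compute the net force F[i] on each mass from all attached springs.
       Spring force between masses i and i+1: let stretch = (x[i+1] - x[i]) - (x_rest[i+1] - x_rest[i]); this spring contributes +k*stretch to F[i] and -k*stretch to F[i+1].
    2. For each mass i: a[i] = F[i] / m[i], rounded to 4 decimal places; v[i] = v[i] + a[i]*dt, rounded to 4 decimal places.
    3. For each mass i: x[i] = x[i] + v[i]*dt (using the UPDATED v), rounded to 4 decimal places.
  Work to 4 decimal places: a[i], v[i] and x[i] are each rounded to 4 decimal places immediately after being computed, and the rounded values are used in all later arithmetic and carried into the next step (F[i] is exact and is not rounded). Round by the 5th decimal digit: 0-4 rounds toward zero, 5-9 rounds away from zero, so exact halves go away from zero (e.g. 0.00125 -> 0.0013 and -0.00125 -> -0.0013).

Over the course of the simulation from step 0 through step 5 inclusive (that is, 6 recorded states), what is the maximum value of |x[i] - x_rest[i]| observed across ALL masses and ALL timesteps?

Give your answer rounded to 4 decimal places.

Answer: 3.2500

Derivation:
Step 0: x=[4.0000 8.0000 16.0000 18.0000] v=[2.0000 0.0000 0.0000 0.0000]
Step 1: x=[4.5000 10.0000 13.0000 19.5000] v=[1.0000 4.0000 -6.0000 3.0000]
Step 2: x=[5.2500 10.7500 11.7500 20.2500] v=[1.5000 1.5000 -2.5000 1.5000]
Step 3: x=[6.2500 9.2500 14.2500 19.2500] v=[2.0000 -3.0000 5.0000 -2.0000]
Step 4: x=[6.2500 8.7500 16.7500 18.2500] v=[0.0000 -1.0000 5.0000 -2.0000]
Step 5: x=[5.0000 11.0000 16.0000 19.0000] v=[-2.5000 4.5000 -1.5000 1.5000]
Max displacement = 3.2500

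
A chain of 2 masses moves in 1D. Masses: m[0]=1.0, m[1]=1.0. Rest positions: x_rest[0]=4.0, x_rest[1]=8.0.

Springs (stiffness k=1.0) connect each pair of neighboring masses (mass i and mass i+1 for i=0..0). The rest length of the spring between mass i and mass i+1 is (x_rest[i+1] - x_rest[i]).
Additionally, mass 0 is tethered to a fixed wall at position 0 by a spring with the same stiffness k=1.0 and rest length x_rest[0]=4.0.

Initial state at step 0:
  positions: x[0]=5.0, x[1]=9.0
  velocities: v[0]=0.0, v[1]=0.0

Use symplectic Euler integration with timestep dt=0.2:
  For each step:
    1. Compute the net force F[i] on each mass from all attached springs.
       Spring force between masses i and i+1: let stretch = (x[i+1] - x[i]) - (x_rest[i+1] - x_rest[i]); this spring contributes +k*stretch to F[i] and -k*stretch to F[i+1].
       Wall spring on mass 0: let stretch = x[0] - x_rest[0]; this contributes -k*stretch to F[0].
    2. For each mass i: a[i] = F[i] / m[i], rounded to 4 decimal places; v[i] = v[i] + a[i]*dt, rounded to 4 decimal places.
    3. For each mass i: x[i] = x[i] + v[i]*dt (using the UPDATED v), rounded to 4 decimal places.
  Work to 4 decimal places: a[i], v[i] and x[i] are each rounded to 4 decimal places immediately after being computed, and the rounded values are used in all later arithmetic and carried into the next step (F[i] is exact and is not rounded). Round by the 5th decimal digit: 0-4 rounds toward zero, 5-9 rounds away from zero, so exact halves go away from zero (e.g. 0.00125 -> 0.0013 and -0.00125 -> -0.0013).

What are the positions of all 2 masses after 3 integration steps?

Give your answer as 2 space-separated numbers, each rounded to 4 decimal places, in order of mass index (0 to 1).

Answer: 4.7757 8.9922

Derivation:
Step 0: x=[5.0000 9.0000] v=[0.0000 0.0000]
Step 1: x=[4.9600 9.0000] v=[-0.2000 0.0000]
Step 2: x=[4.8832 8.9984] v=[-0.3840 -0.0080]
Step 3: x=[4.7757 8.9922] v=[-0.5376 -0.0310]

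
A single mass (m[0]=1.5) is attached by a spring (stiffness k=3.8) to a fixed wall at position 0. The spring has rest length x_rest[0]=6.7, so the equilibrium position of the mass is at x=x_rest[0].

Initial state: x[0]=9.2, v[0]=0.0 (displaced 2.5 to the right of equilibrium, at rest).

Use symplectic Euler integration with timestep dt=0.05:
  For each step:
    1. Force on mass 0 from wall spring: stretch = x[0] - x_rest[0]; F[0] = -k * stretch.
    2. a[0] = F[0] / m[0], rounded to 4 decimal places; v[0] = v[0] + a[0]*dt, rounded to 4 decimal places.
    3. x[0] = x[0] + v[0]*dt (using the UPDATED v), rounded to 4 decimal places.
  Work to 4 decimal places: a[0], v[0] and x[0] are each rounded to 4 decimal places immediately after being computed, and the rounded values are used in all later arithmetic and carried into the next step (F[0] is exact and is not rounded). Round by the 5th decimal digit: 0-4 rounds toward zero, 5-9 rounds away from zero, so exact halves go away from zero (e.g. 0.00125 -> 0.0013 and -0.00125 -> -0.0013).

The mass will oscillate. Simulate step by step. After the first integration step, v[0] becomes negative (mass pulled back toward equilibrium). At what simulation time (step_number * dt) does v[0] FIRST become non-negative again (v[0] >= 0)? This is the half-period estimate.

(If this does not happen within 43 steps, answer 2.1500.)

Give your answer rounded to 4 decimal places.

Answer: 2.0000

Derivation:
Step 0: x=[9.2000] v=[0.0000]
Step 1: x=[9.1842] v=[-0.3167]
Step 2: x=[9.1526] v=[-0.6314]
Step 3: x=[9.1055] v=[-0.9421]
Step 4: x=[9.0432] v=[-1.2468]
Step 5: x=[8.9660] v=[-1.5436]
Step 6: x=[8.8745] v=[-1.8306]
Step 7: x=[8.7692] v=[-2.1060]
Step 8: x=[8.6508] v=[-2.3681]
Step 9: x=[8.5200] v=[-2.6152]
Step 10: x=[8.3777] v=[-2.8457]
Step 11: x=[8.2248] v=[-3.0582]
Step 12: x=[8.0622] v=[-3.2513]
Step 13: x=[7.8910] v=[-3.4238]
Step 14: x=[7.7123] v=[-3.5747]
Step 15: x=[7.5272] v=[-3.7029]
Step 16: x=[7.3368] v=[-3.8077]
Step 17: x=[7.1424] v=[-3.8884]
Step 18: x=[6.9452] v=[-3.9444]
Step 19: x=[6.7464] v=[-3.9755]
Step 20: x=[6.5473] v=[-3.9814]
Step 21: x=[6.3492] v=[-3.9621]
Step 22: x=[6.1533] v=[-3.9177]
Step 23: x=[5.9609] v=[-3.8485]
Step 24: x=[5.7732] v=[-3.7549]
Step 25: x=[5.5913] v=[-3.6375]
Step 26: x=[5.4164] v=[-3.4971]
Step 27: x=[5.2497] v=[-3.3345]
Step 28: x=[5.0922] v=[-3.1508]
Step 29: x=[4.9448] v=[-2.9471]
Step 30: x=[4.8086] v=[-2.7248]
Step 31: x=[4.6843] v=[-2.4852]
Step 32: x=[4.5728] v=[-2.2299]
Step 33: x=[4.4748] v=[-1.9605]
Step 34: x=[4.3909] v=[-1.6786]
Step 35: x=[4.3216] v=[-1.3861]
Step 36: x=[4.2674] v=[-1.0848]
Step 37: x=[4.2286] v=[-0.7767]
Step 38: x=[4.2054] v=[-0.4637]
Step 39: x=[4.1980] v=[-0.1477]
Step 40: x=[4.2065] v=[0.1692]
First v>=0 after going negative at step 40, time=2.0000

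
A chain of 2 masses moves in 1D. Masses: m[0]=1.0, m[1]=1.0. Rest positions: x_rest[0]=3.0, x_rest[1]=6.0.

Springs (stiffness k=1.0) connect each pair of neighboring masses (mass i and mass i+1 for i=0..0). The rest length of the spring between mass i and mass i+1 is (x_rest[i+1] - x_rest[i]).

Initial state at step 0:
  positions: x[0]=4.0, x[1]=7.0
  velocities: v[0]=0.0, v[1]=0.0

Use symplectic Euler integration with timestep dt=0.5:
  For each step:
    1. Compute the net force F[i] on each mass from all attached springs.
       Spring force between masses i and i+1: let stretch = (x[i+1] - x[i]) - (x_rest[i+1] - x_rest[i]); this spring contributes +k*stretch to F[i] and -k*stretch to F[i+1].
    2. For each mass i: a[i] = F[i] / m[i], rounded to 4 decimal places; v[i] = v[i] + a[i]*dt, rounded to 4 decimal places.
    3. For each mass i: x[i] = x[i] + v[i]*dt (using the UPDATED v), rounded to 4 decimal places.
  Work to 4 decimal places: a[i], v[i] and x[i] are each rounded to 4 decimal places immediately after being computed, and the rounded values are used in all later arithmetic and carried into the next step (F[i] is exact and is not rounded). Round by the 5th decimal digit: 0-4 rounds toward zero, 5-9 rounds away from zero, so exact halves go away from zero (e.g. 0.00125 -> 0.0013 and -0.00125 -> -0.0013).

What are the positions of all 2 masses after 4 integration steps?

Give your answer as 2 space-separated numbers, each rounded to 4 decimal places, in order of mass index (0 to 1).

Answer: 4.0000 7.0000

Derivation:
Step 0: x=[4.0000 7.0000] v=[0.0000 0.0000]
Step 1: x=[4.0000 7.0000] v=[0.0000 0.0000]
Step 2: x=[4.0000 7.0000] v=[0.0000 0.0000]
Step 3: x=[4.0000 7.0000] v=[0.0000 0.0000]
Step 4: x=[4.0000 7.0000] v=[0.0000 0.0000]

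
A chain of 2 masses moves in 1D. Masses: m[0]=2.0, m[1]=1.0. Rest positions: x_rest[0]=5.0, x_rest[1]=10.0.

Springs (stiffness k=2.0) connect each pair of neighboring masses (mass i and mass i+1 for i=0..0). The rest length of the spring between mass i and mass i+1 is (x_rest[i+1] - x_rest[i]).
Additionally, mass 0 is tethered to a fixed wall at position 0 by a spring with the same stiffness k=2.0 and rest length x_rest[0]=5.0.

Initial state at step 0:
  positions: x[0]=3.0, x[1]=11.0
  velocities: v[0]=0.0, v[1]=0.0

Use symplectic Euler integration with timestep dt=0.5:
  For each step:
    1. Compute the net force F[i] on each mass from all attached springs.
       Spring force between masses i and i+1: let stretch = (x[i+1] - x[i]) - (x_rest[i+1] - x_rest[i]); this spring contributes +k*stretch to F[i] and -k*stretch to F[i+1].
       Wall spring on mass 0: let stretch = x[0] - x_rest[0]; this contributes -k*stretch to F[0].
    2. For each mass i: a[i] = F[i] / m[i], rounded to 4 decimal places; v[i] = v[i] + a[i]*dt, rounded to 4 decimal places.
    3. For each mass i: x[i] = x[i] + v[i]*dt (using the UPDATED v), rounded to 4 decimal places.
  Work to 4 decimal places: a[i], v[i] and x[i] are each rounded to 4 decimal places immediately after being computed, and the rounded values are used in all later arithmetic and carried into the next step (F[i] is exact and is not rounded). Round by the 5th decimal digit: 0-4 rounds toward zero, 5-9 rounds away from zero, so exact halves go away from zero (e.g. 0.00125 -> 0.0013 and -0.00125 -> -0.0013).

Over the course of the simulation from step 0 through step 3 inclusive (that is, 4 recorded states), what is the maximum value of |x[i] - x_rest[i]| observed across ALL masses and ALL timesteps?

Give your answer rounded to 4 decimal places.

Step 0: x=[3.0000 11.0000] v=[0.0000 0.0000]
Step 1: x=[4.2500 9.5000] v=[2.5000 -3.0000]
Step 2: x=[5.7500 7.8750] v=[3.0000 -3.2500]
Step 3: x=[6.3438 7.6875] v=[1.1875 -0.3750]
Max displacement = 2.3125

Answer: 2.3125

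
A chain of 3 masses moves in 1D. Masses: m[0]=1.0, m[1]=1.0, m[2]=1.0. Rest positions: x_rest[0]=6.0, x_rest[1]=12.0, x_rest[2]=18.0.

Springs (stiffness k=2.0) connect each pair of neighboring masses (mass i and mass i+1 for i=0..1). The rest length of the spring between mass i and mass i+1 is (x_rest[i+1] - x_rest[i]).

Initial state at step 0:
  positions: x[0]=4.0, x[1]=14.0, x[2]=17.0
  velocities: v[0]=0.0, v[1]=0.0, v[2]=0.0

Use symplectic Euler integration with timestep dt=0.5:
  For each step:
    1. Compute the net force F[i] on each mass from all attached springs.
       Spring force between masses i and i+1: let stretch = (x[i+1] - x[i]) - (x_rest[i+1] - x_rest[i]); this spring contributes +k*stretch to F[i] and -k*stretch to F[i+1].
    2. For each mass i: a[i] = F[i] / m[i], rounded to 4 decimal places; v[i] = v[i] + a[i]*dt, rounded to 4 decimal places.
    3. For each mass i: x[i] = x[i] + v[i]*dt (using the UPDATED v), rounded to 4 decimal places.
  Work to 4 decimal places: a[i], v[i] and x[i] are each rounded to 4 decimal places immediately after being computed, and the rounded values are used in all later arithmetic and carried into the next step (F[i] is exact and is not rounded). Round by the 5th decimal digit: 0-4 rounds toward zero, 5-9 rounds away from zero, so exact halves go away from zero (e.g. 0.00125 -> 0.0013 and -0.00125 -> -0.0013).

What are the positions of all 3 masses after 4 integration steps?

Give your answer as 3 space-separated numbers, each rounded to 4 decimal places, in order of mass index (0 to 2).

Answer: 4.8125 14.4375 15.7500

Derivation:
Step 0: x=[4.0000 14.0000 17.0000] v=[0.0000 0.0000 0.0000]
Step 1: x=[6.0000 10.5000 18.5000] v=[4.0000 -7.0000 3.0000]
Step 2: x=[7.2500 8.7500 19.0000] v=[2.5000 -3.5000 1.0000]
Step 3: x=[6.2500 11.3750 17.3750] v=[-2.0000 5.2500 -3.2500]
Step 4: x=[4.8125 14.4375 15.7500] v=[-2.8750 6.1250 -3.2500]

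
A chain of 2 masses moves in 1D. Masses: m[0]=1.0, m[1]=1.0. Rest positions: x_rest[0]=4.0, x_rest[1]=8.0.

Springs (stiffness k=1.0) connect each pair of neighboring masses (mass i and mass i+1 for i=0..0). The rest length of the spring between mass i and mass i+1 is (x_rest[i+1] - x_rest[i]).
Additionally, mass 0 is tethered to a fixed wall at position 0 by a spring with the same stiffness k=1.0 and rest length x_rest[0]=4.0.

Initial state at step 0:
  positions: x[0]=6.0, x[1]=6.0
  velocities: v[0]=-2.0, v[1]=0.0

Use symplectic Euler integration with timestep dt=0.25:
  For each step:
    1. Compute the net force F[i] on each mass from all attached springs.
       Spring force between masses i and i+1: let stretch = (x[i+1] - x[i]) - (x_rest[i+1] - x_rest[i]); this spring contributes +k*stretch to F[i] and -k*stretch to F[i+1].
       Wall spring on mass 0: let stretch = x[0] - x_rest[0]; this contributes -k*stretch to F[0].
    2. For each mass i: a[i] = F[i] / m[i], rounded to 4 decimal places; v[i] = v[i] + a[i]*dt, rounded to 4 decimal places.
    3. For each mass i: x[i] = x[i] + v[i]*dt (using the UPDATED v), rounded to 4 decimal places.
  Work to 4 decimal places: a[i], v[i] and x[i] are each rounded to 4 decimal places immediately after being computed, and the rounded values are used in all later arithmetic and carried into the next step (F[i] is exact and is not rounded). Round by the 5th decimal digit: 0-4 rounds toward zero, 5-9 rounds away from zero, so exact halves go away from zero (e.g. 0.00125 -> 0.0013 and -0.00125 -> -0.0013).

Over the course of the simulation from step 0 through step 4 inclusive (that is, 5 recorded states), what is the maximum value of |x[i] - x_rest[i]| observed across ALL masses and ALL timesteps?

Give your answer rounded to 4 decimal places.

Answer: 2.3146

Derivation:
Step 0: x=[6.0000 6.0000] v=[-2.0000 0.0000]
Step 1: x=[5.1250 6.2500] v=[-3.5000 1.0000]
Step 2: x=[4.0000 6.6797] v=[-4.5000 1.7188]
Step 3: x=[2.7925 7.1919] v=[-4.8301 2.0489]
Step 4: x=[1.6854 7.6792] v=[-4.4284 1.9491]
Max displacement = 2.3146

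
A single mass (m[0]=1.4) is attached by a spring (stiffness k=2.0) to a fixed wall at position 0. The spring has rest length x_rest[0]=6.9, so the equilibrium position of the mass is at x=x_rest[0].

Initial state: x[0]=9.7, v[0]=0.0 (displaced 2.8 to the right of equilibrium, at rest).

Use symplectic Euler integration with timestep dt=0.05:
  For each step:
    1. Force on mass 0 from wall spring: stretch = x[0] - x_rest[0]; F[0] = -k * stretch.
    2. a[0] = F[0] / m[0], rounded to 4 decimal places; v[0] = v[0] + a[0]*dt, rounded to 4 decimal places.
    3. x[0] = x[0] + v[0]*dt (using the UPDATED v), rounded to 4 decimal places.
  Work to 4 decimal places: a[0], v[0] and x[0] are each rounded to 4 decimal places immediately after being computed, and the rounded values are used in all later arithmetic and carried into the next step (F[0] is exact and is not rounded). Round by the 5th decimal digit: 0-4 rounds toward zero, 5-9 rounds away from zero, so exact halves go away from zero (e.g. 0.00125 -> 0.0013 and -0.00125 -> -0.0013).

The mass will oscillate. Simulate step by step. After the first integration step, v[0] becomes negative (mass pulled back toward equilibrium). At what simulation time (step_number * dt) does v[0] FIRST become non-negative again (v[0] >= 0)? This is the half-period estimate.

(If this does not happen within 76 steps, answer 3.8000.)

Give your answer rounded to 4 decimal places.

Step 0: x=[9.7000] v=[0.0000]
Step 1: x=[9.6900] v=[-0.2000]
Step 2: x=[9.6700] v=[-0.3993]
Step 3: x=[9.6401] v=[-0.5972]
Step 4: x=[9.6005] v=[-0.7929]
Step 5: x=[9.5512] v=[-0.9858]
Step 6: x=[9.4924] v=[-1.1752]
Step 7: x=[9.4244] v=[-1.3604]
Step 8: x=[9.3474] v=[-1.5407]
Step 9: x=[9.2616] v=[-1.7155]
Step 10: x=[9.1674] v=[-1.8842]
Step 11: x=[9.0651] v=[-2.0462]
Step 12: x=[8.9551] v=[-2.2009]
Step 13: x=[8.8377] v=[-2.3477]
Step 14: x=[8.7134] v=[-2.4861]
Step 15: x=[8.5826] v=[-2.6156]
Step 16: x=[8.4458] v=[-2.7358]
Step 17: x=[8.3035] v=[-2.8462]
Step 18: x=[8.1562] v=[-2.9465]
Step 19: x=[8.0044] v=[-3.0362]
Step 20: x=[7.8486] v=[-3.1151]
Step 21: x=[7.6895] v=[-3.1829]
Step 22: x=[7.5275] v=[-3.2393]
Step 23: x=[7.3633] v=[-3.2841]
Step 24: x=[7.1974] v=[-3.3172]
Step 25: x=[7.0305] v=[-3.3384]
Step 26: x=[6.8631] v=[-3.3477]
Step 27: x=[6.6958] v=[-3.3451]
Step 28: x=[6.5293] v=[-3.3305]
Step 29: x=[6.3641] v=[-3.3040]
Step 30: x=[6.2008] v=[-3.2657]
Step 31: x=[6.0400] v=[-3.2158]
Step 32: x=[5.8823] v=[-3.1544]
Step 33: x=[5.7282] v=[-3.0817]
Step 34: x=[5.5783] v=[-2.9980]
Step 35: x=[5.4331] v=[-2.9036]
Step 36: x=[5.2932] v=[-2.7988]
Step 37: x=[5.1590] v=[-2.6840]
Step 38: x=[5.0310] v=[-2.5596]
Step 39: x=[4.9097] v=[-2.4261]
Step 40: x=[4.7955] v=[-2.2839]
Step 41: x=[4.6888] v=[-2.1336]
Step 42: x=[4.5900] v=[-1.9757]
Step 43: x=[4.4995] v=[-1.8107]
Step 44: x=[4.4175] v=[-1.6392]
Step 45: x=[4.3444] v=[-1.4619]
Step 46: x=[4.2804] v=[-1.2794]
Step 47: x=[4.2258] v=[-1.0923]
Step 48: x=[4.1807] v=[-0.9013]
Step 49: x=[4.1453] v=[-0.7071]
Step 50: x=[4.1198] v=[-0.5103]
Step 51: x=[4.1042] v=[-0.3117]
Step 52: x=[4.0986] v=[-0.1120]
Step 53: x=[4.1030] v=[0.0881]
First v>=0 after going negative at step 53, time=2.6500

Answer: 2.6500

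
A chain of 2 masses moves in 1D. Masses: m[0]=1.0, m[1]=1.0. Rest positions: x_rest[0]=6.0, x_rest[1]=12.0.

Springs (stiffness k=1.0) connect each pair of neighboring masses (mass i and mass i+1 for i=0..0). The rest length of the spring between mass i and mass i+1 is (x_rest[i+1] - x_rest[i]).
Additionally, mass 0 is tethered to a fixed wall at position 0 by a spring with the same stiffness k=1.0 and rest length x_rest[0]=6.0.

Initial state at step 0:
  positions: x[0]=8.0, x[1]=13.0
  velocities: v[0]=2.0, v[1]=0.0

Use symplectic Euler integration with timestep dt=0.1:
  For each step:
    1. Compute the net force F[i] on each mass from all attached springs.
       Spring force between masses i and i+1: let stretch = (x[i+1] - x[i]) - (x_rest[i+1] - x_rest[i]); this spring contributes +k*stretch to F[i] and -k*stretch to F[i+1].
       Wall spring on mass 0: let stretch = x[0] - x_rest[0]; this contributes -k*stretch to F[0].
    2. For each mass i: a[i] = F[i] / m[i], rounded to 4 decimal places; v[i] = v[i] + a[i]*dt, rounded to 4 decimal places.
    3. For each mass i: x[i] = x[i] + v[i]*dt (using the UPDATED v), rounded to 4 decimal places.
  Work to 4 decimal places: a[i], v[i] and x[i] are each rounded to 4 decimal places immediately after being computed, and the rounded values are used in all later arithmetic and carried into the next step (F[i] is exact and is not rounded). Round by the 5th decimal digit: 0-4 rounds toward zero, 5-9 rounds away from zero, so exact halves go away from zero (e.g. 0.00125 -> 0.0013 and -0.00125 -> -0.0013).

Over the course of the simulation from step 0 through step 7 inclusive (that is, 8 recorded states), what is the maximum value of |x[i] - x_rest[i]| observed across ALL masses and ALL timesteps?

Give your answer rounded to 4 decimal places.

Answer: 2.4961

Derivation:
Step 0: x=[8.0000 13.0000] v=[2.0000 0.0000]
Step 1: x=[8.1700 13.0100] v=[1.7000 0.1000]
Step 2: x=[8.3067 13.0316] v=[1.3670 0.2160]
Step 3: x=[8.4076 13.0660] v=[1.0088 0.3435]
Step 4: x=[8.4710 13.1138] v=[0.6339 0.4777]
Step 5: x=[8.4961 13.1751] v=[0.2511 0.6134]
Step 6: x=[8.4830 13.2497] v=[-0.1306 0.7455]
Step 7: x=[8.4328 13.3366] v=[-0.5022 0.8688]
Max displacement = 2.4961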